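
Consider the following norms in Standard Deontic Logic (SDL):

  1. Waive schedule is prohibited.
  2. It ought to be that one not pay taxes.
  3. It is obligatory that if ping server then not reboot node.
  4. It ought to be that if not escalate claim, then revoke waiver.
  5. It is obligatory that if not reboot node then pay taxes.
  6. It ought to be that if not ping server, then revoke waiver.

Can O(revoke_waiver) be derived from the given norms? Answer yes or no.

Premise 2 gives O(¬pay_taxes).
Premise 5 is O(¬reboot_node → pay_taxes); contrapositively O(¬pay_taxes → reboot_node). Since O(¬pay_taxes) holds, K gives O(reboot_node).
The contrapositive of premise 3 (O(ping_server → ¬reboot_node)) is O(reboot_node → ¬ping_server), and O(reboot_node) is already established, so O(¬ping_server).
With premise 6, O(¬ping_server → revoke_waiver), the K-axiom yields O(revoke_waiver).
Premises 1, 4 do not contribute to this derivation.
So O(revoke_waiver) follows.

Yes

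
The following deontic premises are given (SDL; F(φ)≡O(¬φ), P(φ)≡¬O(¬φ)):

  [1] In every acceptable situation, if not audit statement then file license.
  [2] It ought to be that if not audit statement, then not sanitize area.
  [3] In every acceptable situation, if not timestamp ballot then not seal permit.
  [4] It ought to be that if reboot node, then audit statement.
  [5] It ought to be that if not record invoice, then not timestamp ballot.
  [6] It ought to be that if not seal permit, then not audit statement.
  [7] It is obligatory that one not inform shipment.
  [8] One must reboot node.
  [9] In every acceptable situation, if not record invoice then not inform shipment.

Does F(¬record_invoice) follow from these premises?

Premise 8 states O(reboot_node) outright.
Applying K to premise 4 (O(reboot_node → audit_statement)) and O(reboot_node) yields O(audit_statement).
Premise 6, O(¬seal_permit → ¬audit_statement), contraposes to O(audit_statement → seal_permit); with O(audit_statement) we get O(seal_permit).
Premise 3, O(¬timestamp_ballot → ¬seal_permit), contraposes to O(seal_permit → timestamp_ballot); with O(seal_permit) we get O(timestamp_ballot).
Premise 5, O(¬record_invoice → ¬timestamp_ballot), contraposes to O(timestamp_ballot → record_invoice); with O(timestamp_ballot) we get O(record_invoice).
Premises 1, 2, 7, 9 do not contribute to this derivation.
So O(record_invoice) holds, i.e. F(¬record_invoice). The claim follows.

Yes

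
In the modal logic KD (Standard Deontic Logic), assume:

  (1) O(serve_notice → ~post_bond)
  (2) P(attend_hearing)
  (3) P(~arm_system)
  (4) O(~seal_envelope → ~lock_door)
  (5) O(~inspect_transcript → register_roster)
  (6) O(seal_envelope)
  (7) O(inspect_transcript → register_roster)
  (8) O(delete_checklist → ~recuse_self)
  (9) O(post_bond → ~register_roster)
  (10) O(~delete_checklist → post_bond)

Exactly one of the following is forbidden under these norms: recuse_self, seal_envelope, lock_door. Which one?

Premises 5 and 7 cover both cases: O(~inspect_transcript → register_roster) and O(inspect_transcript → register_roster). Since ~inspect_transcript ∨ inspect_transcript is a tautology, O(register_roster) follows.
The contrapositive of premise 9 (O(post_bond → ~register_roster)) is O(register_roster → ~post_bond), and O(register_roster) is already established, so O(~post_bond).
Premise 10, O(~delete_checklist → post_bond), contraposes to O(~post_bond → delete_checklist); with O(~post_bond) we get O(delete_checklist).
With premise 8, O(delete_checklist → ~recuse_self), the K-axiom yields O(~recuse_self).
So O(~recuse_self) holds, i.e. recuse_self is forbidden. None of the other listed options is forbidden under the premises.

recuse_self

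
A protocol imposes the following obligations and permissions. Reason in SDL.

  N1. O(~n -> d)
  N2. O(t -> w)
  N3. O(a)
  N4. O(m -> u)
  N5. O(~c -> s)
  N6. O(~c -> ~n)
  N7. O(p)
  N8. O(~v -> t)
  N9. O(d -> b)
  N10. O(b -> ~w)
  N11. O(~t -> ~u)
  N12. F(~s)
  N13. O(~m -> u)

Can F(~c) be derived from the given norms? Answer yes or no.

By case analysis on m: premise 4 gives O(m -> u) and premise 13 gives O(~m -> u), so O(u) either way.
Premise 11 is O(~t -> ~u); contrapositively O(u -> t). Since O(u) holds, K gives O(t).
Applying K to premise 2 (O(t -> w)) and O(t) yields O(w).
The contrapositive of premise 10 (O(b -> ~w)) is O(w -> ~b), and O(w) is already established, so O(~b).
Premise 9 is O(d -> b); contrapositively O(~b -> ~d). Since O(~b) holds, K gives O(~d).
Premise 1 is O(~n -> d); contrapositively O(~d -> n). Since O(~d) holds, K gives O(n).
The contrapositive of premise 6 (O(~c -> ~n)) is O(n -> c), and O(n) is already established, so O(c).
Premises 3, 5, 7, 8, 12 do not contribute to this derivation.
So O(c) holds, i.e. F(~c). The claim follows.

Yes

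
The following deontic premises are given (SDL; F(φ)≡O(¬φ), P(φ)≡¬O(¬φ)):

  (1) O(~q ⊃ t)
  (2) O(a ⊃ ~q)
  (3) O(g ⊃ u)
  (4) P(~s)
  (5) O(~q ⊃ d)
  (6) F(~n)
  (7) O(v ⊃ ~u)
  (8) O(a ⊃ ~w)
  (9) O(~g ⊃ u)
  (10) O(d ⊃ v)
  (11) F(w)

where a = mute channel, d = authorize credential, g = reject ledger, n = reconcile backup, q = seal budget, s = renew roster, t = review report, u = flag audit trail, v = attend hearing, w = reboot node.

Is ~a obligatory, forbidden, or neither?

Premises 3 and 9 cover both cases: O(g ⊃ u) and O(~g ⊃ u). Since g ∨ ~g is a tautology, O(u) follows.
Premise 7 is O(v ⊃ ~u); contrapositively O(u ⊃ ~v). Since O(u) holds, K gives O(~v).
The contrapositive of premise 10 (O(d ⊃ v)) is O(~v ⊃ ~d), and O(~v) is already established, so O(~d).
The contrapositive of premise 5 (O(~q ⊃ d)) is O(~d ⊃ q), and O(~d) is already established, so O(q).
Premise 2 is O(a ⊃ ~q); contrapositively O(q ⊃ ~a). Since O(q) holds, K gives O(~a).
Premises 1, 4, 6, 8, 11 do not contribute to this derivation.
Hence ~a is obligatory.

Obligatory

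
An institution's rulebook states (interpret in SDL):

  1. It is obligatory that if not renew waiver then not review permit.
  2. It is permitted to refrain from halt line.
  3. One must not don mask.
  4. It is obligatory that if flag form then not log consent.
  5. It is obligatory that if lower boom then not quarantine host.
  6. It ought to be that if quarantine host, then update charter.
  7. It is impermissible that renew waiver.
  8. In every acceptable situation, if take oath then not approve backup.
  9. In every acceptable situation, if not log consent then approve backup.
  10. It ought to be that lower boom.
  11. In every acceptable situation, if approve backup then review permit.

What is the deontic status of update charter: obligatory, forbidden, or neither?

Premise 6 is O(quarantine_host → update_charter), but O(quarantine_host) is not derivable from the premises, so it does not yield O(update_charter).
No premise or chain of K-axiom applications forces O(update_charter), and none forces O(¬update_charter). So update_charter is neither obligatory nor forbidden under these norms.

Neither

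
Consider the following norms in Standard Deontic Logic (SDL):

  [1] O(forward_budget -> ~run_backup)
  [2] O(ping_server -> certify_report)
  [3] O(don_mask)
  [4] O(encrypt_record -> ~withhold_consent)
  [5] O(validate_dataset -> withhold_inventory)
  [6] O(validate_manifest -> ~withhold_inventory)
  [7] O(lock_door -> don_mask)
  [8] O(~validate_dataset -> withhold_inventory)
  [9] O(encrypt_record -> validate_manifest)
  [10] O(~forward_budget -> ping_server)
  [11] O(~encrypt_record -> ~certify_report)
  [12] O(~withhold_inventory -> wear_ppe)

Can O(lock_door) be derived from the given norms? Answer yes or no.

No

Premise 7 is O(lock_door -> don_mask); even if O(don_mask) held, inferring O(lock_door) would be affirming the consequent — invalid.
No other premise forces O(lock_door). An ideal world satisfying every premise can still have lock_door false, so O(lock_door) is not derivable.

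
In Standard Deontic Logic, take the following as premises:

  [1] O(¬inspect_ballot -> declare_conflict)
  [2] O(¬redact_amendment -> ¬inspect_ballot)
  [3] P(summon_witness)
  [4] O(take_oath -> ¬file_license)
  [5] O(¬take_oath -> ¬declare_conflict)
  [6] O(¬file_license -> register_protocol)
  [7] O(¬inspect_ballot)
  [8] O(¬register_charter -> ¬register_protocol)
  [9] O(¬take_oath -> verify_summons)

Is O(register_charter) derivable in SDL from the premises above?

Yes

Premise 7 gives O(¬inspect_ballot).
From O(¬inspect_ballot) and premise 1, O(¬inspect_ballot -> declare_conflict), we obtain O(declare_conflict).
The contrapositive of premise 5 (O(¬take_oath -> ¬declare_conflict)) is O(declare_conflict -> take_oath), and O(declare_conflict) is already established, so O(take_oath).
Premise 4 is O(take_oath -> ¬file_license); since O(take_oath), deontic closure gives O(¬file_license).
Applying K to premise 6 (O(¬file_license -> register_protocol)) and O(¬file_license) yields O(register_protocol).
The contrapositive of premise 8 (O(¬register_charter -> ¬register_protocol)) is O(register_protocol -> register_charter), and O(register_protocol) is already established, so O(register_charter).
Premises 2, 3, 9 do not contribute to this derivation.
So O(register_charter) follows.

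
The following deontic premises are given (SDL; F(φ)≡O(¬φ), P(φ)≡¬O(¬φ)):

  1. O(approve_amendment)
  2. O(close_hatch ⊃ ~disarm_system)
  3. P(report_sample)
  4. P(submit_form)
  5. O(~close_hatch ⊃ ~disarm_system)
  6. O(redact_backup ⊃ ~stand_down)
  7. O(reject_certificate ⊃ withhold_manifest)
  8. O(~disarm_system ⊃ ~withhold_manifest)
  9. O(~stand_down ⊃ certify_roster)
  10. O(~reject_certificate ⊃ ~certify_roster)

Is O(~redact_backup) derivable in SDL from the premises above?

Premises 5 and 2 cover both cases: O(~close_hatch ⊃ ~disarm_system) and O(close_hatch ⊃ ~disarm_system). Since ~close_hatch ∨ close_hatch is a tautology, O(~disarm_system) follows.
With premise 8, O(~disarm_system ⊃ ~withhold_manifest), the K-axiom yields O(~withhold_manifest).
The contrapositive of premise 7 (O(reject_certificate ⊃ withhold_manifest)) is O(~withhold_manifest ⊃ ~reject_certificate), and O(~withhold_manifest) is already established, so O(~reject_certificate).
With premise 10, O(~reject_certificate ⊃ ~certify_roster), the K-axiom yields O(~certify_roster).
The contrapositive of premise 9 (O(~stand_down ⊃ certify_roster)) is O(~certify_roster ⊃ stand_down), and O(~certify_roster) is already established, so O(stand_down).
Premise 6 is O(redact_backup ⊃ ~stand_down); contrapositively O(stand_down ⊃ ~redact_backup). Since O(stand_down) holds, K gives O(~redact_backup).
Premises 1, 3, 4 do not contribute to this derivation.
So O(~redact_backup) follows.

Yes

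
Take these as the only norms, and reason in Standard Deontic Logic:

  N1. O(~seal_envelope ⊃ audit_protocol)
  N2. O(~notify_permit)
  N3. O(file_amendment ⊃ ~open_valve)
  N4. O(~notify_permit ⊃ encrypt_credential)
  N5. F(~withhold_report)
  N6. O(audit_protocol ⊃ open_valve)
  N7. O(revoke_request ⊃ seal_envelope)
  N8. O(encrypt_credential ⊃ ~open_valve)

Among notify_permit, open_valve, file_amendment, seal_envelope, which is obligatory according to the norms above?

Premise 2 states O(~notify_permit) outright.
With premise 4, O(~notify_permit ⊃ encrypt_credential), the K-axiom yields O(encrypt_credential).
Applying K to premise 8 (O(encrypt_credential ⊃ ~open_valve)) and O(encrypt_credential) yields O(~open_valve).
The contrapositive of premise 6 (O(audit_protocol ⊃ open_valve)) is O(~open_valve ⊃ ~audit_protocol), and O(~open_valve) is already established, so O(~audit_protocol).
Premise 1 is O(~seal_envelope ⊃ audit_protocol); contrapositively O(~audit_protocol ⊃ seal_envelope). Since O(~audit_protocol) holds, K gives O(seal_envelope).
So O(seal_envelope) holds — seal_envelope is obligatory. None of the other listed options is made obligatory by any chain of premises.

seal_envelope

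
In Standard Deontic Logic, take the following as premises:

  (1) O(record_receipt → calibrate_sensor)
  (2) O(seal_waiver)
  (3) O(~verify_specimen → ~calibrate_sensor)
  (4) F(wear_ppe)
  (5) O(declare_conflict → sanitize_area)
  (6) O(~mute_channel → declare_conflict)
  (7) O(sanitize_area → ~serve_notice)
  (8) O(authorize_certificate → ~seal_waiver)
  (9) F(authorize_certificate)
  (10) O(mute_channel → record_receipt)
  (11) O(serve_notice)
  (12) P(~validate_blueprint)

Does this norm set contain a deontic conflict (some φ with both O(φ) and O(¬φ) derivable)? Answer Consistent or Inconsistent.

Premise 8 is O(authorize_certificate → ~seal_waiver), but O(authorize_certificate) is not derivable from the premises, so it does not yield O(~seal_waiver).
So O(~seal_waiver) is not derivable, and the apparent clash with O(seal_waiver) does not arise.
A world satisfying every obligation exists (e.g. authorize_certificate=false, calibrate_sensor=true, declare_conflict=false, mute_channel=true, record_receipt=true, sanitize_area=false, seal_waiver=true, serve_notice=true, validate_blueprint=false, verify_specimen=true, wear_ppe=false); no atom is both obligatory and forbidden, so the set is consistent.

Consistent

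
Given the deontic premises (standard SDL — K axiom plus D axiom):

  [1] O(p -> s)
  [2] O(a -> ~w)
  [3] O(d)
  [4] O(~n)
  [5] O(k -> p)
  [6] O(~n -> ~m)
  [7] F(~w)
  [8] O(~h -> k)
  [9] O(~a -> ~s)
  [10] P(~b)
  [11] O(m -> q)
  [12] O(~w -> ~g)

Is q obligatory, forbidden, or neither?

Neither

Premise 11 is O(m -> q), but O(m) is not derivable from the premises, so it does not yield O(q).
No premise or chain of K-axiom applications forces O(q), and none forces O(~q). So q is neither obligatory nor forbidden under these norms.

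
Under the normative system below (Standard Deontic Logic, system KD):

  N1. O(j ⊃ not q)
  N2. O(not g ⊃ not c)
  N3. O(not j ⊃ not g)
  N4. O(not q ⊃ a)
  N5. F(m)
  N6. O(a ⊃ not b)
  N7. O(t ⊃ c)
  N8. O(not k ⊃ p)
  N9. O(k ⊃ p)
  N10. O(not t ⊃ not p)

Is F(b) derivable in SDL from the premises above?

Premises 8 and 9 cover both cases: O(not k ⊃ p) and O(k ⊃ p). Since not k ∨ k is a tautology, O(p) follows.
The contrapositive of premise 10 (O(not t ⊃ not p)) is O(p ⊃ t), and O(p) is already established, so O(t).
Premise 7 is O(t ⊃ c); since O(t), deontic closure gives O(c).
Premise 2, O(not g ⊃ not c), contraposes to O(c ⊃ g); with O(c) we get O(g).
Premise 3, O(not j ⊃ not g), contraposes to O(g ⊃ j); with O(g) we get O(j).
From O(j) and premise 1, O(j ⊃ not q), we obtain O(not q).
Applying K to premise 4 (O(not q ⊃ a)) and O(not q) yields O(a).
From O(a) and premise 6, O(a ⊃ not b), we obtain O(not b).
Premise 5 does not contribute to this derivation.
So O(not b) holds, i.e. F(b). The claim follows.

Yes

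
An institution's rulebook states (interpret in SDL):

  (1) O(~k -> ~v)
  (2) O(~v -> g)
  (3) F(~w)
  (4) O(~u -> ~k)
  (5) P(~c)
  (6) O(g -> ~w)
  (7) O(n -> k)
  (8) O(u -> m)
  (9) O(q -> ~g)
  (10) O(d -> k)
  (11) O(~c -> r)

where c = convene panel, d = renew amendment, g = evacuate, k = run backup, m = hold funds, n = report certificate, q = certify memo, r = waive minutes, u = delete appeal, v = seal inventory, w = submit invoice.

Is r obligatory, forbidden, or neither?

Neither

Premise 11 is O(~c -> r), but O(~c) is not derivable from the premises (the permission P(~c) asserts only ~O(c), not O(~c)), so it does not yield O(r).
No premise or chain of K-axiom applications forces O(r), and none forces O(~r). So r is neither obligatory nor forbidden under these norms.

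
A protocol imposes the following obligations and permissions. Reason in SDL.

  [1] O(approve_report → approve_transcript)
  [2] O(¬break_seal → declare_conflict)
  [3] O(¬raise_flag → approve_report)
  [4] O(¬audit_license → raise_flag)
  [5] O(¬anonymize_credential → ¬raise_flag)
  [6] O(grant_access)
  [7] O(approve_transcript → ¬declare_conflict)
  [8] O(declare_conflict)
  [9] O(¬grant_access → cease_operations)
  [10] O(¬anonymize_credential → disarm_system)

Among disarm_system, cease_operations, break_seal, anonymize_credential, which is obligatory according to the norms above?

anonymize_credential

From premise 8 we have O(declare_conflict).
Premise 7 is O(approve_transcript → ¬declare_conflict); contrapositively O(declare_conflict → ¬approve_transcript). Since O(declare_conflict) holds, K gives O(¬approve_transcript).
The contrapositive of premise 1 (O(approve_report → approve_transcript)) is O(¬approve_transcript → ¬approve_report), and O(¬approve_transcript) is already established, so O(¬approve_report).
Premise 3, O(¬raise_flag → approve_report), contraposes to O(¬approve_report → raise_flag); with O(¬approve_report) we get O(raise_flag).
The contrapositive of premise 5 (O(¬anonymize_credential → ¬raise_flag)) is O(raise_flag → anonymize_credential), and O(raise_flag) is already established, so O(anonymize_credential).
So O(anonymize_credential) holds — anonymize_credential is obligatory. None of the other listed options is made obligatory by any chain of premises.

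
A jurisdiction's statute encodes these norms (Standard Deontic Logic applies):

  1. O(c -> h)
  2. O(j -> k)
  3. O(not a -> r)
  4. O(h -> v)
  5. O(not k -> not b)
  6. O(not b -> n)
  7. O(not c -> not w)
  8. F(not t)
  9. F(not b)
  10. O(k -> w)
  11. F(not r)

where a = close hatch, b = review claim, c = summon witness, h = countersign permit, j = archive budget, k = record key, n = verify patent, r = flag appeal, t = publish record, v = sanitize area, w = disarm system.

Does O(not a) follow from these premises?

Premise 3 is O(not a -> r); even if O(r) held, inferring O(not a) would be affirming the consequent — invalid.
No other premise forces O(not a). An ideal world satisfying every premise can still have not a false, so O(not a) is not derivable.

No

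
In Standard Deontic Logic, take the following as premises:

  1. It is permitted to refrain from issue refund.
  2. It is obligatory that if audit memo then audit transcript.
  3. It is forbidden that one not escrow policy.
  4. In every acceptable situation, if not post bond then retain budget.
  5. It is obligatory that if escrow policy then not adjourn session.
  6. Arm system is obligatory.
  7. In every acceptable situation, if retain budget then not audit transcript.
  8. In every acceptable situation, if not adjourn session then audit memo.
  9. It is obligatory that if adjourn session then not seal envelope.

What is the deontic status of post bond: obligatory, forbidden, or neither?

Obligatory

F(¬escrow_policy) at premise 3 means O(escrow_policy).
Premise 5 is O(escrow_policy → ¬adjourn_session); since O(escrow_policy), deontic closure gives O(¬adjourn_session).
With premise 8, O(¬adjourn_session → audit_memo), the K-axiom yields O(audit_memo).
With premise 2, O(audit_memo → audit_transcript), the K-axiom yields O(audit_transcript).
The contrapositive of premise 7 (O(retain_budget → ¬audit_transcript)) is O(audit_transcript → ¬retain_budget), and O(audit_transcript) is already established, so O(¬retain_budget).
The contrapositive of premise 4 (O(¬post_bond → retain_budget)) is O(¬retain_budget → post_bond), and O(¬retain_budget) is already established, so O(post_bond).
Premises 1, 6, 9 do not contribute to this derivation.
Hence post_bond is obligatory.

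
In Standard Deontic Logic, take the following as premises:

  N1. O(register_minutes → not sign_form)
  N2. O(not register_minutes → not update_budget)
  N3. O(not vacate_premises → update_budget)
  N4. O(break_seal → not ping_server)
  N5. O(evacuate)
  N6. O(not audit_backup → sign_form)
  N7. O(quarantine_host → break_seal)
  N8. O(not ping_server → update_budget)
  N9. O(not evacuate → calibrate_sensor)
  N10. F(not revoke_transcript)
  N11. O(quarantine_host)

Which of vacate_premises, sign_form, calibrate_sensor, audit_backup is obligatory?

From premise 11 we have O(quarantine_host).
Applying K to premise 7 (O(quarantine_host → break_seal)) and O(quarantine_host) yields O(break_seal).
Applying K to premise 4 (O(break_seal → not ping_server)) and O(break_seal) yields O(not ping_server).
Applying K to premise 8 (O(not ping_server → update_budget)) and O(not ping_server) yields O(update_budget).
Premise 2 is O(not register_minutes → not update_budget); contrapositively O(update_budget → register_minutes). Since O(update_budget) holds, K gives O(register_minutes).
From O(register_minutes) and premise 1, O(register_minutes → not sign_form), we obtain O(not sign_form).
Premise 6 is O(not audit_backup → sign_form); contrapositively O(not sign_form → audit_backup). Since O(not sign_form) holds, K gives O(audit_backup).
So O(audit_backup) holds — audit_backup is obligatory. None of the other listed options is made obligatory by any chain of premises.

audit_backup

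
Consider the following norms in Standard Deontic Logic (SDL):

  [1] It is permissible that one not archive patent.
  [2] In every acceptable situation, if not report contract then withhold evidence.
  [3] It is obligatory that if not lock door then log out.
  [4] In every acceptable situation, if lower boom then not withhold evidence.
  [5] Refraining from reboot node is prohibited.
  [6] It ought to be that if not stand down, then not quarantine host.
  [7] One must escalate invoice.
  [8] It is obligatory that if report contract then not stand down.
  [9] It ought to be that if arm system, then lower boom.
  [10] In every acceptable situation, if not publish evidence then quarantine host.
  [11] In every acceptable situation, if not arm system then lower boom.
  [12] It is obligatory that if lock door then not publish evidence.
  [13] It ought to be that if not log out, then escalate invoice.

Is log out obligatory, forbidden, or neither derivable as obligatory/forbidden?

Obligatory

Premises 11 and 9 cover both cases: O(¬arm_system → lower_boom) and O(arm_system → lower_boom). Since ¬arm_system ∨ arm_system is a tautology, O(lower_boom) follows.
From O(lower_boom) and premise 4, O(lower_boom → ¬withhold_evidence), we obtain O(¬withhold_evidence).
Premise 2 is O(¬report_contract → withhold_evidence); contrapositively O(¬withhold_evidence → report_contract). Since O(¬withhold_evidence) holds, K gives O(report_contract).
From O(report_contract) and premise 8, O(report_contract → ¬stand_down), we obtain O(¬stand_down).
Applying K to premise 6 (O(¬stand_down → ¬quarantine_host)) and O(¬stand_down) yields O(¬quarantine_host).
Premise 10, O(¬publish_evidence → quarantine_host), contraposes to O(¬quarantine_host → publish_evidence); with O(¬quarantine_host) we get O(publish_evidence).
Premise 12, O(lock_door → ¬publish_evidence), contraposes to O(publish_evidence → ¬lock_door); with O(publish_evidence) we get O(¬lock_door).
Premise 3 is O(¬lock_door → log_out); since O(¬lock_door), deontic closure gives O(log_out).
Premises 1, 5, 7, 13 do not contribute to this derivation.
Hence log_out is obligatory.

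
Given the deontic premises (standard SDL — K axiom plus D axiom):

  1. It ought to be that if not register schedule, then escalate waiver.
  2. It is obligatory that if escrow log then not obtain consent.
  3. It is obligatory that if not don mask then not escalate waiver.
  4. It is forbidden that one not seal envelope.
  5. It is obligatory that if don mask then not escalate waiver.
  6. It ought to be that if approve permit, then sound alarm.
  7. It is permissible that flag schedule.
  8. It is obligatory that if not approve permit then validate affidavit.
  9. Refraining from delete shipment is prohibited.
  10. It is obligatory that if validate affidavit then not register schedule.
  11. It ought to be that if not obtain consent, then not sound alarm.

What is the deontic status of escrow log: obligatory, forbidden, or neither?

Premises 5 and 3 are O(don_mask → ¬escalate_waiver) and O(¬don_mask → ¬escalate_waiver); every ideal world satisfies don_mask or ¬don_mask, so in either case ¬escalate_waiver holds — hence O(¬escalate_waiver).
Premise 1, O(¬register_schedule → escalate_waiver), contraposes to O(¬escalate_waiver → register_schedule); with O(¬escalate_waiver) we get O(register_schedule).
Premise 10, O(validate_affidavit → ¬register_schedule), contraposes to O(register_schedule → ¬validate_affidavit); with O(register_schedule) we get O(¬validate_affidavit).
Premise 8 is O(¬approve_permit → validate_affidavit); contrapositively O(¬validate_affidavit → approve_permit). Since O(¬validate_affidavit) holds, K gives O(approve_permit).
With premise 6, O(approve_permit → sound_alarm), the K-axiom yields O(sound_alarm).
Premise 11 is O(¬obtain_consent → ¬sound_alarm); contrapositively O(sound_alarm → obtain_consent). Since O(sound_alarm) holds, K gives O(obtain_consent).
Premise 2 is O(escrow_log → ¬obtain_consent); contrapositively O(obtain_consent → ¬escrow_log). Since O(obtain_consent) holds, K gives O(¬escrow_log).
Premises 4, 7, 9 do not contribute to this derivation.
Thus O(¬escrow_log), which is F(escrow_log): escrow_log is forbidden.

Forbidden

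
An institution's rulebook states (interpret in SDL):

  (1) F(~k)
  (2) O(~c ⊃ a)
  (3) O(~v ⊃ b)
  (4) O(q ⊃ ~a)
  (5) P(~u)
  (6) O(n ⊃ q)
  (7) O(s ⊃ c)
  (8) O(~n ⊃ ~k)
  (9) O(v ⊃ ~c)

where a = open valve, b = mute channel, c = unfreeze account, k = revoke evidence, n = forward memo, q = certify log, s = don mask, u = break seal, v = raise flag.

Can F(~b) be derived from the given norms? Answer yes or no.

Yes

Premise 1 is F(~k), i.e. O(k).
The contrapositive of premise 8 (O(~n ⊃ ~k)) is O(k ⊃ n), and O(k) is already established, so O(n).
From O(n) and premise 6, O(n ⊃ q), we obtain O(q).
From O(q) and premise 4, O(q ⊃ ~a), we obtain O(~a).
Premise 2, O(~c ⊃ a), contraposes to O(~a ⊃ c); with O(~a) we get O(c).
The contrapositive of premise 9 (O(v ⊃ ~c)) is O(c ⊃ ~v), and O(c) is already established, so O(~v).
From O(~v) and premise 3, O(~v ⊃ b), we obtain O(b).
Premises 5, 7 do not contribute to this derivation.
So O(b) holds, i.e. F(~b). The claim follows.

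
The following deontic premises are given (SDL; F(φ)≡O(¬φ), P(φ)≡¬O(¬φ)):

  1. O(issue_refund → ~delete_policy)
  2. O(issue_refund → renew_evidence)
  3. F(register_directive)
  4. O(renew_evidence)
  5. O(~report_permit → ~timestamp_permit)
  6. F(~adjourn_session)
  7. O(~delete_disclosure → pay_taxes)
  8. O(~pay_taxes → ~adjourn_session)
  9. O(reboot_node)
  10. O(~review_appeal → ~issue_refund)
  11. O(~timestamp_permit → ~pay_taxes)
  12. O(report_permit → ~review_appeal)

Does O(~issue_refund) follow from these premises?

Premise 6 is F(~adjourn_session), i.e. O(adjourn_session).
Premise 8 is O(~pay_taxes → ~adjourn_session); contrapositively O(adjourn_session → pay_taxes). Since O(adjourn_session) holds, K gives O(pay_taxes).
Premise 11 is O(~timestamp_permit → ~pay_taxes); contrapositively O(pay_taxes → timestamp_permit). Since O(pay_taxes) holds, K gives O(timestamp_permit).
Premise 5 is O(~report_permit → ~timestamp_permit); contrapositively O(timestamp_permit → report_permit). Since O(timestamp_permit) holds, K gives O(report_permit).
From O(report_permit) and premise 12, O(report_permit → ~review_appeal), we obtain O(~review_appeal).
With premise 10, O(~review_appeal → ~issue_refund), the K-axiom yields O(~issue_refund).
Premises 1, 2, 3, 4, 7, 9 do not contribute to this derivation.
So O(~issue_refund) follows.

Yes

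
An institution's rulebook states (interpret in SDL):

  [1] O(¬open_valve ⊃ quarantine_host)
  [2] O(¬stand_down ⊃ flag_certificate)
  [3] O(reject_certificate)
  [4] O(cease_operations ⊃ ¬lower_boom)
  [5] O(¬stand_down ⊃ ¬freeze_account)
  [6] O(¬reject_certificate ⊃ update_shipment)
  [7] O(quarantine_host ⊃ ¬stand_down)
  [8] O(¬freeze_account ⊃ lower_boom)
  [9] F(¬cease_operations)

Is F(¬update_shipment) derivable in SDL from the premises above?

No

Premise 6 is O(¬reject_certificate ⊃ update_shipment), but O(¬reject_certificate) is not derivable from the premises, so it does not yield O(update_shipment).
No other premise forces O(update_shipment). An ideal world satisfying every premise can still have ¬update_shipment true, so F(¬update_shipment) is not derivable.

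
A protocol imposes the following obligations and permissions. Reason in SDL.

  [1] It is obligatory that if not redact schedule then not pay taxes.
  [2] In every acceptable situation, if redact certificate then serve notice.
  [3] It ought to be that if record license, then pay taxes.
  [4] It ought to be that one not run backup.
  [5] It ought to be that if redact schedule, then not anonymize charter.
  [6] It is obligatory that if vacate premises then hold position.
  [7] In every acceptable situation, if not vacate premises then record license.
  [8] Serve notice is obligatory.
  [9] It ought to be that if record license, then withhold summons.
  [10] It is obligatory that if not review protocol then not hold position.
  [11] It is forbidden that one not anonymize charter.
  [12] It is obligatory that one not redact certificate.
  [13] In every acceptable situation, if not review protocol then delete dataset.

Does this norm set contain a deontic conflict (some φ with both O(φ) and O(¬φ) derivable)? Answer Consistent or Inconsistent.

Consistent

Premise 2 is O(redact_certificate → serve_notice); even if O(serve_notice) held, inferring O(redact_certificate) would be affirming the consequent — invalid.
So O(redact_certificate) is not derivable, and the apparent clash with O(¬redact_certificate) does not arise.
A world satisfying every obligation exists (e.g. anonymize_charter=true, delete_dataset=false, hold_position=true, pay_taxes=false, record_license=false, redact_certificate=false, redact_schedule=false, review_protocol=true, run_backup=false, serve_notice=true, vacate_premises=true, withhold_summons=false); no atom is both obligatory and forbidden, so the set is consistent.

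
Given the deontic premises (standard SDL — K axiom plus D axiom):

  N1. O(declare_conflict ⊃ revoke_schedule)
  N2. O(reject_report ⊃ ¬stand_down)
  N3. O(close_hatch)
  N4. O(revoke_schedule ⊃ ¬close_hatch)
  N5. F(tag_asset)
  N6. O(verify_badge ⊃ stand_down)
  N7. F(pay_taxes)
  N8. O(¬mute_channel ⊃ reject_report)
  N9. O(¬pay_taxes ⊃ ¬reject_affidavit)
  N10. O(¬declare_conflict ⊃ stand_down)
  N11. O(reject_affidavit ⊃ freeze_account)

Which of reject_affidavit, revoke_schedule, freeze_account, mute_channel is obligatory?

mute_channel

Premise 3 states O(close_hatch) outright.
Premise 4 is O(revoke_schedule ⊃ ¬close_hatch); contrapositively O(close_hatch ⊃ ¬revoke_schedule). Since O(close_hatch) holds, K gives O(¬revoke_schedule).
The contrapositive of premise 1 (O(declare_conflict ⊃ revoke_schedule)) is O(¬revoke_schedule ⊃ ¬declare_conflict), and O(¬revoke_schedule) is already established, so O(¬declare_conflict).
With premise 10, O(¬declare_conflict ⊃ stand_down), the K-axiom yields O(stand_down).
The contrapositive of premise 2 (O(reject_report ⊃ ¬stand_down)) is O(stand_down ⊃ ¬reject_report), and O(stand_down) is already established, so O(¬reject_report).
The contrapositive of premise 8 (O(¬mute_channel ⊃ reject_report)) is O(¬reject_report ⊃ mute_channel), and O(¬reject_report) is already established, so O(mute_channel).
So O(mute_channel) holds — mute_channel is obligatory. None of the other listed options is made obligatory by any chain of premises.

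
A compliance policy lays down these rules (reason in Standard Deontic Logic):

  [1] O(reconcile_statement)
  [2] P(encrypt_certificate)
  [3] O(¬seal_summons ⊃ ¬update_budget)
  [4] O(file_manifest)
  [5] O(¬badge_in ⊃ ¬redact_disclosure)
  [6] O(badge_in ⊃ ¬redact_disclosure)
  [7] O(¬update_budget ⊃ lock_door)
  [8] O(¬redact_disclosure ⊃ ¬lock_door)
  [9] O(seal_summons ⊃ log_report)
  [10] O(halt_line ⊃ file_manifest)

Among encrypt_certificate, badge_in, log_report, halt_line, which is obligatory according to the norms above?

log_report

Premises 6 and 5 are O(badge_in ⊃ ¬redact_disclosure) and O(¬badge_in ⊃ ¬redact_disclosure); every ideal world satisfies badge_in or ¬badge_in, so in either case ¬redact_disclosure holds — hence O(¬redact_disclosure).
Premise 8 is O(¬redact_disclosure ⊃ ¬lock_door); since O(¬redact_disclosure), deontic closure gives O(¬lock_door).
Premise 7, O(¬update_budget ⊃ lock_door), contraposes to O(¬lock_door ⊃ update_budget); with O(¬lock_door) we get O(update_budget).
Premise 3, O(¬seal_summons ⊃ ¬update_budget), contraposes to O(update_budget ⊃ seal_summons); with O(update_budget) we get O(seal_summons).
Applying K to premise 9 (O(seal_summons ⊃ log_report)) and O(seal_summons) yields O(log_report).
So O(log_report) holds — log_report is obligatory. None of the other listed options is made obligatory by any chain of premises.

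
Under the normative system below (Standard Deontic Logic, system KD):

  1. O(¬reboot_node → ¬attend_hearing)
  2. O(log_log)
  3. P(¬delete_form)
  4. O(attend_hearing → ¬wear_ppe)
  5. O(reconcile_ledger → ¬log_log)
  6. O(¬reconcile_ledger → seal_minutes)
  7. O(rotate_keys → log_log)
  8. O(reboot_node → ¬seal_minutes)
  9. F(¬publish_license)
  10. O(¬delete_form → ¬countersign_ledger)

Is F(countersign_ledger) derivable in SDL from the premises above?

No

Premise 10 is O(¬delete_form → ¬countersign_ledger), but O(¬delete_form) is not derivable from the premises (the permission P(¬delete_form) asserts only ¬O(delete_form), not O(¬delete_form)), so it does not yield O(¬countersign_ledger).
No other premise forces O(¬countersign_ledger). An ideal world satisfying every premise can still have countersign_ledger true, so F(countersign_ledger) is not derivable.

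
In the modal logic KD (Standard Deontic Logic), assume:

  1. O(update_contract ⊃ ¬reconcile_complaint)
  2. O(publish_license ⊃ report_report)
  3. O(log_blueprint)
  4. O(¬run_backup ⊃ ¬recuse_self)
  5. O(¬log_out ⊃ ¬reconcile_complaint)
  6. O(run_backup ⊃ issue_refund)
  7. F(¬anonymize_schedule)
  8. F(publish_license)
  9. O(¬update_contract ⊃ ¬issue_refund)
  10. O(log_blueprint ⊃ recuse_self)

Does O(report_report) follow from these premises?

Premise 2 is O(publish_license ⊃ report_report), but O(publish_license) is not derivable from the premises, so it does not yield O(report_report).
No other premise forces O(report_report). An ideal world satisfying every premise can still have report_report false, so O(report_report) is not derivable.

No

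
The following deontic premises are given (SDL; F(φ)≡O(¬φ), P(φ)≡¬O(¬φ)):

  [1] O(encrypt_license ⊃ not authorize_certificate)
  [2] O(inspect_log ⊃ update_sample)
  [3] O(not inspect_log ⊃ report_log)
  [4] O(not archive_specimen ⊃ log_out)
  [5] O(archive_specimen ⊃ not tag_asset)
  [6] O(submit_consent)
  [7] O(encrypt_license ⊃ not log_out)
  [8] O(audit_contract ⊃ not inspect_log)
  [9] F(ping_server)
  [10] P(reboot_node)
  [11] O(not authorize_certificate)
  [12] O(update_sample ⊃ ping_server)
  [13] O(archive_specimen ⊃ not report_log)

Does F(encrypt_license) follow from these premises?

Yes

Premise 9, F(ping_server), is equivalent to O(not ping_server).
Premise 12, O(update_sample ⊃ ping_server), contraposes to O(not ping_server ⊃ not update_sample); with O(not ping_server) we get O(not update_sample).
Premise 2 is O(inspect_log ⊃ update_sample); contrapositively O(not update_sample ⊃ not inspect_log). Since O(not update_sample) holds, K gives O(not inspect_log).
Applying K to premise 3 (O(not inspect_log ⊃ report_log)) and O(not inspect_log) yields O(report_log).
The contrapositive of premise 13 (O(archive_specimen ⊃ not report_log)) is O(report_log ⊃ not archive_specimen), and O(report_log) is already established, so O(not archive_specimen).
Applying K to premise 4 (O(not archive_specimen ⊃ log_out)) and O(not archive_specimen) yields O(log_out).
Premise 7 is O(encrypt_license ⊃ not log_out); contrapositively O(log_out ⊃ not encrypt_license). Since O(log_out) holds, K gives O(not encrypt_license).
Premises 1, 5, 6, 8, 10, 11 do not contribute to this derivation.
So O(not encrypt_license) holds, i.e. F(encrypt_license). The claim follows.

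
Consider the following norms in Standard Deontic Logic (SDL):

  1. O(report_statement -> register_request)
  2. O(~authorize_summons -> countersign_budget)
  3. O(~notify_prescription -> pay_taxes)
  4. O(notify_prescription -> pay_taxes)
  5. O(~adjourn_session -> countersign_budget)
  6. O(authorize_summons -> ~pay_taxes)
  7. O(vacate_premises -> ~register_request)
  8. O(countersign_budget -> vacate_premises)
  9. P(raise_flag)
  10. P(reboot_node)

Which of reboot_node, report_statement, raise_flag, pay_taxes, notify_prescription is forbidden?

report_statement

By case analysis on notify_prescription: premise 4 gives O(notify_prescription -> pay_taxes) and premise 3 gives O(~notify_prescription -> pay_taxes), so O(pay_taxes) either way.
The contrapositive of premise 6 (O(authorize_summons -> ~pay_taxes)) is O(pay_taxes -> ~authorize_summons), and O(pay_taxes) is already established, so O(~authorize_summons).
Premise 2 is O(~authorize_summons -> countersign_budget); since O(~authorize_summons), deontic closure gives O(countersign_budget).
Applying K to premise 8 (O(countersign_budget -> vacate_premises)) and O(countersign_budget) yields O(vacate_premises).
From O(vacate_premises) and premise 7, O(vacate_premises -> ~register_request), we obtain O(~register_request).
The contrapositive of premise 1 (O(report_statement -> register_request)) is O(~register_request -> ~report_statement), and O(~register_request) is already established, so O(~report_statement).
So O(~report_statement) holds, i.e. report_statement is forbidden. None of the other listed options is forbidden under the premises.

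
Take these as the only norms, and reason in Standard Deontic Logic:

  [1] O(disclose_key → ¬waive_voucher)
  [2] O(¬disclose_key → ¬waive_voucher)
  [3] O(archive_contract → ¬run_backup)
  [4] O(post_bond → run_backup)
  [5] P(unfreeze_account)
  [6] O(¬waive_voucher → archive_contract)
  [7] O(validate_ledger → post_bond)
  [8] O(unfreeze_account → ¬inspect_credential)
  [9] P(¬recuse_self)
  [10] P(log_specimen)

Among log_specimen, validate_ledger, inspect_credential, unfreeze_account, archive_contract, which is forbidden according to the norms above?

validate_ledger

Premises 1 and 2 are O(disclose_key → ¬waive_voucher) and O(¬disclose_key → ¬waive_voucher); every ideal world satisfies disclose_key or ¬disclose_key, so in either case ¬waive_voucher holds — hence O(¬waive_voucher).
With premise 6, O(¬waive_voucher → archive_contract), the K-axiom yields O(archive_contract).
With premise 3, O(archive_contract → ¬run_backup), the K-axiom yields O(¬run_backup).
Premise 4 is O(post_bond → run_backup); contrapositively O(¬run_backup → ¬post_bond). Since O(¬run_backup) holds, K gives O(¬post_bond).
Premise 7 is O(validate_ledger → post_bond); contrapositively O(¬post_bond → ¬validate_ledger). Since O(¬post_bond) holds, K gives O(¬validate_ledger).
So O(¬validate_ledger) holds, i.e. validate_ledger is forbidden. None of the other listed options is forbidden under the premises.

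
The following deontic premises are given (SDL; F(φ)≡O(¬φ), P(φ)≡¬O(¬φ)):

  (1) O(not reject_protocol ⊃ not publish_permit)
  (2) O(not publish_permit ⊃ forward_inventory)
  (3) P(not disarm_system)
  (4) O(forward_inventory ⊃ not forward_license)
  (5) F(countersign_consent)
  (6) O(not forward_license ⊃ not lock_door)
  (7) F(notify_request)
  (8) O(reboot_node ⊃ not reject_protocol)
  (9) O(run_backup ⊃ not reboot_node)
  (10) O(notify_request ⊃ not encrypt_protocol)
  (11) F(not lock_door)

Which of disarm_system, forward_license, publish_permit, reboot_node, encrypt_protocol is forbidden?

Premise 11, F(not lock_door), is equivalent to O(lock_door).
Premise 6 is O(not forward_license ⊃ not lock_door); contrapositively O(lock_door ⊃ forward_license). Since O(lock_door) holds, K gives O(forward_license).
The contrapositive of premise 4 (O(forward_inventory ⊃ not forward_license)) is O(forward_license ⊃ not forward_inventory), and O(forward_license) is already established, so O(not forward_inventory).
Premise 2 is O(not publish_permit ⊃ forward_inventory); contrapositively O(not forward_inventory ⊃ publish_permit). Since O(not forward_inventory) holds, K gives O(publish_permit).
Premise 1 is O(not reject_protocol ⊃ not publish_permit); contrapositively O(publish_permit ⊃ reject_protocol). Since O(publish_permit) holds, K gives O(reject_protocol).
The contrapositive of premise 8 (O(reboot_node ⊃ not reject_protocol)) is O(reject_protocol ⊃ not reboot_node), and O(reject_protocol) is already established, so O(not reboot_node).
So O(not reboot_node) holds, i.e. reboot_node is forbidden. None of the other listed options is forbidden under the premises.

reboot_node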